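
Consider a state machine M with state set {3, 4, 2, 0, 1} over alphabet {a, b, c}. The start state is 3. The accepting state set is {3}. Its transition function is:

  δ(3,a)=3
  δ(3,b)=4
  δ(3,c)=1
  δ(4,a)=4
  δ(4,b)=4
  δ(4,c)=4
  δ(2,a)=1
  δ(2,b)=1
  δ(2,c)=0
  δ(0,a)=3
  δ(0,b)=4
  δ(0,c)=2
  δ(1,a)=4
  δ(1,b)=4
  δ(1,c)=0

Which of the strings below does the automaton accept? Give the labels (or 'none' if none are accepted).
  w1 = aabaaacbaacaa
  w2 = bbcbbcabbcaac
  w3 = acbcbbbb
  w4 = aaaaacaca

none

w1: Trace: 3 -a-> 3 -a-> 3 -b-> 4 -a-> 4 -a-> 4 -a-> 4 -c-> 4 -b-> 4 -a-> 4 -a-> 4 -c-> 4 -a-> 4 -a-> 4  → end 4, rejected
w2: Trace: 3 -b-> 4 -b-> 4 -c-> 4 -b-> 4 -b-> 4 -c-> 4 -a-> 4 -b-> 4 -b-> 4 -c-> 4 -a-> 4 -a-> 4 -c-> 4  → end 4, rejected
w3: Trace: 3 -a-> 3 -c-> 1 -b-> 4 -c-> 4 -b-> 4 -b-> 4 -b-> 4 -b-> 4  → end 4, rejected
w4: Trace: 3 -a-> 3 -a-> 3 -a-> 3 -a-> 3 -a-> 3 -c-> 1 -a-> 4 -c-> 4 -a-> 4  → end 4, rejected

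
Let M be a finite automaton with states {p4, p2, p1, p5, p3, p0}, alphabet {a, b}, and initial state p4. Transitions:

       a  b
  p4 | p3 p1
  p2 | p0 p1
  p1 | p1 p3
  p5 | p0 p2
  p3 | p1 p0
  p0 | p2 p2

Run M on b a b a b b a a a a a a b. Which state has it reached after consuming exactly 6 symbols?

Trace: p4 -b-> p1 -a-> p1 -b-> p3 -a-> p1 -b-> p3 -b-> p0
After 6 symbols: p0.

p0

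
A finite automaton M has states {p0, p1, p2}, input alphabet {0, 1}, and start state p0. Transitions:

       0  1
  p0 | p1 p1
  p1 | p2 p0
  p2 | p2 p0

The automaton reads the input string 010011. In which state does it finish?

p1

start at p0
read '0': p0 → p1
read '1': p1 → p0
read '0': p0 → p1
read '0': p1 → p2
read '1': p2 → p0
read '1': p0 → p1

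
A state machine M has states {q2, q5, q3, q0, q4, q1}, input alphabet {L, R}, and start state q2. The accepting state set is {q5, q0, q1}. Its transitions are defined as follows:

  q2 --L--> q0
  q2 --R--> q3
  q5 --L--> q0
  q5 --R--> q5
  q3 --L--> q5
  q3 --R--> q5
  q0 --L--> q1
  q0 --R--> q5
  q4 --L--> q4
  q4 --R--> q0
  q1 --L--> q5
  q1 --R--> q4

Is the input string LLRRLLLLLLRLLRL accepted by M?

No

Trace: q2 -L-> q0 -L-> q1 -R-> q4 -R-> q0 -L-> q1 -L-> q5 -L-> q0 -L-> q1 -L-> q5 -L-> q0 -R-> q5 -L-> q0 -L-> q1 -R-> q4 -L-> q4
End state q4 is not accepting.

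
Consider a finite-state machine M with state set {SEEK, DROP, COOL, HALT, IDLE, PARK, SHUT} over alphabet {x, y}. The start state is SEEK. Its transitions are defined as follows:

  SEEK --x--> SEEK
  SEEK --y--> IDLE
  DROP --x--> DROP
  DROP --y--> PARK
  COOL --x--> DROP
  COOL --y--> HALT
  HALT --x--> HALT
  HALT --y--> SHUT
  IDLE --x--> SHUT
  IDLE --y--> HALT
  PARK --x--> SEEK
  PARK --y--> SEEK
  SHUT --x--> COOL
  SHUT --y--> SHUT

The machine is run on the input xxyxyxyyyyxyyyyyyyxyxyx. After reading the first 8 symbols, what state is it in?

SHUT

SEEK → SEEK → SEEK → IDLE → SHUT → SHUT → COOL → HALT → SHUT
After 8 symbols: SHUT.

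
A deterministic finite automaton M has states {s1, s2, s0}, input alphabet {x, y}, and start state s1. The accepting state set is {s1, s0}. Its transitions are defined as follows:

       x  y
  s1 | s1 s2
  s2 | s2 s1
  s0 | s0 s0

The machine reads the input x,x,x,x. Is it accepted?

start at s1
read 'x': s1 → s1
read 'x': s1 → s1
read 'x': s1 → s1
read 'x': s1 → s1
End state s1 is accepting.

Yes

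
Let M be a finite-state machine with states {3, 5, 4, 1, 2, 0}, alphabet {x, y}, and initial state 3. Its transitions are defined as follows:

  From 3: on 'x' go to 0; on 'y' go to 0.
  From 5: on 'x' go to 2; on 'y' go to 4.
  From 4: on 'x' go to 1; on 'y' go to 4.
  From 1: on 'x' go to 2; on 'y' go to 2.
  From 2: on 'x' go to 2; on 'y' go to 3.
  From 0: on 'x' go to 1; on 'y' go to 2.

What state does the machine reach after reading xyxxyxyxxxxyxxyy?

3

Trace: 3 -x-> 0 -y-> 2 -x-> 2 -x-> 2 -y-> 3 -x-> 0 -y-> 2 -x-> 2 -x-> 2 -x-> 2 -x-> 2 -y-> 3 -x-> 0 -x-> 1 -y-> 2 -y-> 3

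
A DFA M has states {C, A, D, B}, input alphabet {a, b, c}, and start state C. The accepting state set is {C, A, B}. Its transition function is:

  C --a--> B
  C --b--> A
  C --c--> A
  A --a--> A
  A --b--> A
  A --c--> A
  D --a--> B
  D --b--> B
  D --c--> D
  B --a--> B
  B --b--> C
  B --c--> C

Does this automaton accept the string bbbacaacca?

Yes

Trace: C -b-> A -b-> A -b-> A -a-> A -c-> A -a-> A -a-> A -c-> A -c-> A -a-> A
End state A is accepting.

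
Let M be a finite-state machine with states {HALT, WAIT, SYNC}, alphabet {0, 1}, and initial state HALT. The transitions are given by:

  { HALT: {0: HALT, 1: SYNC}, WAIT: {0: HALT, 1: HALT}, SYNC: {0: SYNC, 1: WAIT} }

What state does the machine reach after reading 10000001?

start at HALT
read '1': HALT → SYNC
read '0': SYNC → SYNC
read '0': SYNC → SYNC
read '0': SYNC → SYNC
read '0': SYNC → SYNC
read '0': SYNC → SYNC
read '0': SYNC → SYNC
read '1': SYNC → WAIT

WAIT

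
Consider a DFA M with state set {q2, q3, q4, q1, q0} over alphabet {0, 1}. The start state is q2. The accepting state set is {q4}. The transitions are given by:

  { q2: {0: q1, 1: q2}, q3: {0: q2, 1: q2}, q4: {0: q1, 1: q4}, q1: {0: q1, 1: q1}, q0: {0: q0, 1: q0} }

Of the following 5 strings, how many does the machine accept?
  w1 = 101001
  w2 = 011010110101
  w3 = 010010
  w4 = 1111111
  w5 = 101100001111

w1: q2 → q2 → q1 → q1 → q1 → q1 → q1  → end q1, rejected
w2: q2 → q1 → q1 → q1 → q1 → q1 → q1 → q1 → q1 → q1 → q1 → q1 → q1  → end q1, rejected
w3: q2 → q1 → q1 → q1 → q1 → q1 → q1  → end q1, rejected
w4: q2 → q2 → q2 → q2 → q2 → q2 → q2 → q2  → end q2, rejected
w5: q2 → q2 → q1 → q1 → q1 → q1 → q1 → q1 → q1 → q1 → q1 → q1 → q1  → end q1, rejected

0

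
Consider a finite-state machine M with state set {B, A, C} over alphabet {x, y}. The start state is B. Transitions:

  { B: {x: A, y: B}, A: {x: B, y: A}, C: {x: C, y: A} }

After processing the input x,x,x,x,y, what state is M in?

B

B → A → B → A → B → B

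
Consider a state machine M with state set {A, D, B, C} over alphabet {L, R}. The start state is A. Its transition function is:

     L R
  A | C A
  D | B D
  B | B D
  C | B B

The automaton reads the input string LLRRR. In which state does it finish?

D

A → C → B → D → D → D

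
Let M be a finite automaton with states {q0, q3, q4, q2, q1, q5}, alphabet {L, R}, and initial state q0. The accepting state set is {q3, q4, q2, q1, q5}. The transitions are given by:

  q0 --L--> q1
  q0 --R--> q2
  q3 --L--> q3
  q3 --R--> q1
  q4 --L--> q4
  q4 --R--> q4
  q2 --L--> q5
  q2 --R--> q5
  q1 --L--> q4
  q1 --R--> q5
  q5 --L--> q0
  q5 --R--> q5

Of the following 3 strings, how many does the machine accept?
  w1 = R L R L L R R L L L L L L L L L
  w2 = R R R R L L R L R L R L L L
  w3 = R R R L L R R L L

3

w1: q0 → q2 → q5 → q5 → q0 → q1 → q5 → q5 → q0 → q1 → q4 → q4 → q4 → q4 → q4 → q4 → q4  → end q4, accepted
w2: q0 → q2 → q5 → q5 → q5 → q0 → q1 → q5 → q0 → q2 → q5 → q5 → q0 → q1 → q4  → end q4, accepted
w3: q0 → q2 → q5 → q5 → q0 → q1 → q5 → q5 → q0 → q1  → end q1, accepted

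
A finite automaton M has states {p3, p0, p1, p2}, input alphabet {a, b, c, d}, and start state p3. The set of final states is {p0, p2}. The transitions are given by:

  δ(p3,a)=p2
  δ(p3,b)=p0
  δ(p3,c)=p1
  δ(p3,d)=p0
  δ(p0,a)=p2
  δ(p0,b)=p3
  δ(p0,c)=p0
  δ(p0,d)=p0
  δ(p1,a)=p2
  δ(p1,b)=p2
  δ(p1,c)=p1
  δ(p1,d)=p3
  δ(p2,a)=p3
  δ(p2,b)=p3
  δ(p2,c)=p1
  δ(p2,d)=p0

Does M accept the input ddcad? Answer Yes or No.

start at p3
read 'd': p3 → p0
read 'd': p0 → p0
read 'c': p0 → p0
read 'a': p0 → p2
read 'd': p2 → p0
End state p0 is accepting.

Yes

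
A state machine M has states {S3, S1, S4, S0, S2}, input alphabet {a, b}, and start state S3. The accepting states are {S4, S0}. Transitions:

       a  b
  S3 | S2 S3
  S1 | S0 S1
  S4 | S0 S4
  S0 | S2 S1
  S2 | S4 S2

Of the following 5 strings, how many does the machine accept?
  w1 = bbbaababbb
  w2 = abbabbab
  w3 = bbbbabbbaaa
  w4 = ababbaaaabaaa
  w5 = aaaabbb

1

w1: Trace: S3 -b-> S3 -b-> S3 -b-> S3 -a-> S2 -a-> S4 -b-> S4 -a-> S0 -b-> S1 -b-> S1 -b-> S1  → end S1, rejected
w2: Trace: S3 -a-> S2 -b-> S2 -b-> S2 -a-> S4 -b-> S4 -b-> S4 -a-> S0 -b-> S1  → end S1, rejected
w3: Trace: S3 -b-> S3 -b-> S3 -b-> S3 -b-> S3 -a-> S2 -b-> S2 -b-> S2 -b-> S2 -a-> S4 -a-> S0 -a-> S2  → end S2, rejected
w4: Trace: S3 -a-> S2 -b-> S2 -a-> S4 -b-> S4 -b-> S4 -a-> S0 -a-> S2 -a-> S4 -a-> S0 -b-> S1 -a-> S0 -a-> S2 -a-> S4  → end S4, accepted
w5: Trace: S3 -a-> S2 -a-> S4 -a-> S0 -a-> S2 -b-> S2 -b-> S2 -b-> S2  → end S2, rejected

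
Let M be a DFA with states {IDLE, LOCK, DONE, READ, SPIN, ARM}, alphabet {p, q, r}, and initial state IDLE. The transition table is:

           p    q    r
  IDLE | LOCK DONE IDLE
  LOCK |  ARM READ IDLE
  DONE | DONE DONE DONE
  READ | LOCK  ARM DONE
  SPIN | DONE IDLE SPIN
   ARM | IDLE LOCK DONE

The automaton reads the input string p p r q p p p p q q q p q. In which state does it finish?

Trace: IDLE -p-> LOCK -p-> ARM -r-> DONE -q-> DONE -p-> DONE -p-> DONE -p-> DONE -p-> DONE -q-> DONE -q-> DONE -q-> DONE -p-> DONE -q-> DONE

DONE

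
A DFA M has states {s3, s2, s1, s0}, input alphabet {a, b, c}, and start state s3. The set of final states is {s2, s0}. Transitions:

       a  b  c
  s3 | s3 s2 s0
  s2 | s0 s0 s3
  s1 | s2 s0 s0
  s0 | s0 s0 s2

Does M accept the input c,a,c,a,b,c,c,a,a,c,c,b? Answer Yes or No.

Yes

start at s3
read 'c': s3 → s0
read 'a': s0 → s0
read 'c': s0 → s2
read 'a': s2 → s0
read 'b': s0 → s0
read 'c': s0 → s2
read 'c': s2 → s3
read 'a': s3 → s3
read 'a': s3 → s3
read 'c': s3 → s0
read 'c': s0 → s2
read 'b': s2 → s0
End state s0 is accepting.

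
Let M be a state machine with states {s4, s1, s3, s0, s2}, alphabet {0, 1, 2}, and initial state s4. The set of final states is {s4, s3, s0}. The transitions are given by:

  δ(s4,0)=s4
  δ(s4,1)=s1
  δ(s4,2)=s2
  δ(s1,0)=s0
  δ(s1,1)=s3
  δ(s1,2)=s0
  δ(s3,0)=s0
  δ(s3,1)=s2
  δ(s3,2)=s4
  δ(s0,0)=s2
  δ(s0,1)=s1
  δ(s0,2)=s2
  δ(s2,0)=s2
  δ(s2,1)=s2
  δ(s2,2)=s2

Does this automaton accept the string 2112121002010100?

No

Trace: s4 -2-> s2 -1-> s2 -1-> s2 -2-> s2 -1-> s2 -2-> s2 -1-> s2 -0-> s2 -0-> s2 -2-> s2 -0-> s2 -1-> s2 -0-> s2 -1-> s2 -0-> s2 -0-> s2
End state s2 is not accepting.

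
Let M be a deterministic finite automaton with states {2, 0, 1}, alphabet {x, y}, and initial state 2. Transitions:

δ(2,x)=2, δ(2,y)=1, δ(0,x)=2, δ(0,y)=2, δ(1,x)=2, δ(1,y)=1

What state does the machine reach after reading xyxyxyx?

2

Trace: 2 -x-> 2 -y-> 1 -x-> 2 -y-> 1 -x-> 2 -y-> 1 -x-> 2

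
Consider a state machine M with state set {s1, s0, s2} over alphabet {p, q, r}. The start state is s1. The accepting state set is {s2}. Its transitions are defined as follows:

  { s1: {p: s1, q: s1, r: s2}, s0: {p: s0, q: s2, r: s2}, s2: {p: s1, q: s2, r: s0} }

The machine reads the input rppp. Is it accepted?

start at s1
read 'r': s1 → s2
read 'p': s2 → s1
read 'p': s1 → s1
read 'p': s1 → s1
End state s1 is not accepting.

No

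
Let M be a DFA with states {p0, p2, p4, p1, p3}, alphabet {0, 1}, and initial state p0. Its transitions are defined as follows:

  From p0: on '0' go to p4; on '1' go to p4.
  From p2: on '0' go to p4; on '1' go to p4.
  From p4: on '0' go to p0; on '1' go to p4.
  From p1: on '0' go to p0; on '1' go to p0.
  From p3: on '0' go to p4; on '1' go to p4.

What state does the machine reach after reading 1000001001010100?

p0 → p4 → p0 → p4 → p0 → p4 → p0 → p4 → p0 → p4 → p4 → p0 → p4 → p0 → p4 → p0 → p4

p4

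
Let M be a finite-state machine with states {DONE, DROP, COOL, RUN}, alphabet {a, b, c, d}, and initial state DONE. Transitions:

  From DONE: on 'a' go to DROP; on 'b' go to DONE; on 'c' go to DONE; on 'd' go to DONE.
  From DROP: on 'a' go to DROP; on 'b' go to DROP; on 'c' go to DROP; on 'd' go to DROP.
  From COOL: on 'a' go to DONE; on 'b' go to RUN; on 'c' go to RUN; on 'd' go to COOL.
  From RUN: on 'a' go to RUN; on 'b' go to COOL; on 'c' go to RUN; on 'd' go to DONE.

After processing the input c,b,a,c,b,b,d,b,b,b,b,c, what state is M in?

DROP

Trace: DONE -c-> DONE -b-> DONE -a-> DROP -c-> DROP -b-> DROP -b-> DROP -d-> DROP -b-> DROP -b-> DROP -b-> DROP -b-> DROP -c-> DROP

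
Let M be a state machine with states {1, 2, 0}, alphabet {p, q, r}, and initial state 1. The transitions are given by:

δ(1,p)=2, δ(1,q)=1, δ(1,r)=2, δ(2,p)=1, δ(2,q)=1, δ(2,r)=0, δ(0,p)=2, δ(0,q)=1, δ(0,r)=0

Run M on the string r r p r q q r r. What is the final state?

0

1 → 2 → 0 → 2 → 0 → 1 → 1 → 2 → 0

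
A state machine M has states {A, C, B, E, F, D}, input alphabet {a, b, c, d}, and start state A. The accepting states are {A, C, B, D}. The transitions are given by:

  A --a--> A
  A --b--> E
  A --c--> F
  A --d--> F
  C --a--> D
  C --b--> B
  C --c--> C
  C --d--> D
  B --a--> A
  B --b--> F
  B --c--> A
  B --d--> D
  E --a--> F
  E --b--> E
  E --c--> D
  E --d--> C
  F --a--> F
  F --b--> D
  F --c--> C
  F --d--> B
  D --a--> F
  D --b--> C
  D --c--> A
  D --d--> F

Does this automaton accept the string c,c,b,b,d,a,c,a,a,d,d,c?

Yes

A → F → C → B → F → B → A → F → F → F → B → D → A
End state A is accepting.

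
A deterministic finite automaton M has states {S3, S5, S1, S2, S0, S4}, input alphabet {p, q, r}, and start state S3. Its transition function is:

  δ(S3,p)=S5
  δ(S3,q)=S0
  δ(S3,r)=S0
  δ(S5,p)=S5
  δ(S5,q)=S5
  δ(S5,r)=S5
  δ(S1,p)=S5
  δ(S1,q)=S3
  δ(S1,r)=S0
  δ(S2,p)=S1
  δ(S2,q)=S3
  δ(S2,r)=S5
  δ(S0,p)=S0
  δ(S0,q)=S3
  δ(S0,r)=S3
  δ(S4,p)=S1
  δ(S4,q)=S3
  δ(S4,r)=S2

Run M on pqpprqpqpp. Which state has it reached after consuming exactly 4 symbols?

Trace: S3 -p-> S5 -q-> S5 -p-> S5 -p-> S5
After 4 symbols: S5.

S5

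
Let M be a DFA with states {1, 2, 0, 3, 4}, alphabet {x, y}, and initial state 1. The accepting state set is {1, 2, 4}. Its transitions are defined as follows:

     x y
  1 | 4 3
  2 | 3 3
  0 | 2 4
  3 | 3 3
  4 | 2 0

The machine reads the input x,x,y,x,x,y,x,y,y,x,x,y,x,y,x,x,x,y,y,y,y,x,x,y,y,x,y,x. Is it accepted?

No

Trace: 1 -x-> 4 -x-> 2 -y-> 3 -x-> 3 -x-> 3 -y-> 3 -x-> 3 -y-> 3 -y-> 3 -x-> 3 -x-> 3 -y-> 3 -x-> 3 -y-> 3 -x-> 3 -x-> 3 -x-> 3 -y-> 3 -y-> 3 -y-> 3 -y-> 3 -x-> 3 -x-> 3 -y-> 3 -y-> 3 -x-> 3 -y-> 3 -x-> 3
End state 3 is not accepting.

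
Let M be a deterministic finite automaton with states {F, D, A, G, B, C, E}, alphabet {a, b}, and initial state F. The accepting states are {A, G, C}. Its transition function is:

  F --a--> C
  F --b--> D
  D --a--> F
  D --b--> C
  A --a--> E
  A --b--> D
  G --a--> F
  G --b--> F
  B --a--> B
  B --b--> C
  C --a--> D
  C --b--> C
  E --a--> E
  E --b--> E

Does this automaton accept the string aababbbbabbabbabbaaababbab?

Trace: F -a-> C -a-> D -b-> C -a-> D -b-> C -b-> C -b-> C -b-> C -a-> D -b-> C -b-> C -a-> D -b-> C -b-> C -a-> D -b-> C -b-> C -a-> D -a-> F -a-> C -b-> C -a-> D -b-> C -b-> C -a-> D -b-> C
End state C is accepting.

Yes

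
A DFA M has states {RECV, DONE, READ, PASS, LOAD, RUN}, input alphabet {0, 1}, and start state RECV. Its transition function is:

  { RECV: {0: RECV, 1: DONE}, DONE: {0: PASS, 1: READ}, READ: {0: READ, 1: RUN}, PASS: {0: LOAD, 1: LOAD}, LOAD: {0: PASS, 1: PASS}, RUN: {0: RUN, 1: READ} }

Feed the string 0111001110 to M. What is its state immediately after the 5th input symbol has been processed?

Trace: RECV -0-> RECV -1-> DONE -1-> READ -1-> RUN -0-> RUN
After 5 symbols: RUN.

RUN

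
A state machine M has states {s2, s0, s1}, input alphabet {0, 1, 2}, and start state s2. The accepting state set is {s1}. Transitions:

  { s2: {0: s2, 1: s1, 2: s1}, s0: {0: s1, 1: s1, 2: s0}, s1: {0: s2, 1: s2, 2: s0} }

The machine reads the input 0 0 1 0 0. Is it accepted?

start at s2
read '0': s2 → s2
read '0': s2 → s2
read '1': s2 → s1
read '0': s1 → s2
read '0': s2 → s2
End state s2 is not accepting.

No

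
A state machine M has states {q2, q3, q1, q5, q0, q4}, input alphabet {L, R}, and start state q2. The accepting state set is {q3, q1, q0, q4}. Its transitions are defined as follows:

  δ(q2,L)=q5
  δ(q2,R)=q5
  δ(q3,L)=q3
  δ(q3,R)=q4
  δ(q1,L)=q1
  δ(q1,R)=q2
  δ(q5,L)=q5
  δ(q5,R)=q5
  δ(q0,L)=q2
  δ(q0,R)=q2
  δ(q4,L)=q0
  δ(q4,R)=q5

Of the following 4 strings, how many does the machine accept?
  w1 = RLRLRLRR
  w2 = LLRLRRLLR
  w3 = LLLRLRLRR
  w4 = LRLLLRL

w1: q2 → q5 → q5 → q5 → q5 → q5 → q5 → q5 → q5  → end q5, rejected
w2: q2 → q5 → q5 → q5 → q5 → q5 → q5 → q5 → q5 → q5  → end q5, rejected
w3: q2 → q5 → q5 → q5 → q5 → q5 → q5 → q5 → q5 → q5  → end q5, rejected
w4: q2 → q5 → q5 → q5 → q5 → q5 → q5 → q5  → end q5, rejected

0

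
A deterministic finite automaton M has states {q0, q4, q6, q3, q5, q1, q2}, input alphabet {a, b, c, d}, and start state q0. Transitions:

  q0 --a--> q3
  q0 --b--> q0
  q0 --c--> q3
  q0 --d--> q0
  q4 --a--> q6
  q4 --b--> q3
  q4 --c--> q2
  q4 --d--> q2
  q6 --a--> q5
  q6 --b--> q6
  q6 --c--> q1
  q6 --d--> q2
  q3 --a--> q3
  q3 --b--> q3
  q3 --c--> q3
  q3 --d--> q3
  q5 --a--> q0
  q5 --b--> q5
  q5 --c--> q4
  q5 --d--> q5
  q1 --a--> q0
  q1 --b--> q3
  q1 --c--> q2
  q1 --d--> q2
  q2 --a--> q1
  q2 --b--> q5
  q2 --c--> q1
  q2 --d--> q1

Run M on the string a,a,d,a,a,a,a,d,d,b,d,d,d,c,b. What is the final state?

q3

Trace: q0 -a-> q3 -a-> q3 -d-> q3 -a-> q3 -a-> q3 -a-> q3 -a-> q3 -d-> q3 -d-> q3 -b-> q3 -d-> q3 -d-> q3 -d-> q3 -c-> q3 -b-> q3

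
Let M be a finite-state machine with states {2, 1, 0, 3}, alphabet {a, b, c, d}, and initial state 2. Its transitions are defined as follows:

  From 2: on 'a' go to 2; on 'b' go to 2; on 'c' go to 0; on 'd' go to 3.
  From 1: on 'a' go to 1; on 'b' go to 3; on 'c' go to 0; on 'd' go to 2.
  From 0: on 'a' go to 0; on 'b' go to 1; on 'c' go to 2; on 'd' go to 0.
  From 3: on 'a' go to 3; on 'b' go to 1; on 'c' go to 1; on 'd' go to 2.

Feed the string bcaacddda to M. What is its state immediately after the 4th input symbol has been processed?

0

start at 2
read 'b': 2 → 2
read 'c': 2 → 0
read 'a': 0 → 0
read 'a': 0 → 0
After 4 symbols: 0.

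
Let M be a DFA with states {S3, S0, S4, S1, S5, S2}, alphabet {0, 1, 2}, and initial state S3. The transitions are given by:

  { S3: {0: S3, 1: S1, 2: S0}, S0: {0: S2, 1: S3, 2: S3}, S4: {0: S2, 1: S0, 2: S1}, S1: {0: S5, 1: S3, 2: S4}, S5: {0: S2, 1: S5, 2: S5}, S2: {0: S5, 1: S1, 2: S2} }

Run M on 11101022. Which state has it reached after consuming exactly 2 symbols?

S3 → S1 → S3
After 2 symbols: S3.

S3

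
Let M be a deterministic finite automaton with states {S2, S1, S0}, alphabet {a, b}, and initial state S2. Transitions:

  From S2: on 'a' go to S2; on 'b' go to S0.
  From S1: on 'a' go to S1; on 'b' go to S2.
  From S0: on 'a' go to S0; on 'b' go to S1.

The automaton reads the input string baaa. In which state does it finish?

Trace: S2 -b-> S0 -a-> S0 -a-> S0 -a-> S0

S0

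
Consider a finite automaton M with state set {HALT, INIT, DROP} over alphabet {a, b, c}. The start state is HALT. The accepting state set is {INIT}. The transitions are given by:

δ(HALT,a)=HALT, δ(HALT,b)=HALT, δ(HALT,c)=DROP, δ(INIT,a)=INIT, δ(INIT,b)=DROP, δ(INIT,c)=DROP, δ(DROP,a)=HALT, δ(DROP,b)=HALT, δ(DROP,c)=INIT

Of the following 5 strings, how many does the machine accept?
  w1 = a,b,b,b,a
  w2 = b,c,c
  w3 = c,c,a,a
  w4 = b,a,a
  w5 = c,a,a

w1: Trace: HALT -a-> HALT -b-> HALT -b-> HALT -b-> HALT -a-> HALT  → end HALT, rejected
w2: Trace: HALT -b-> HALT -c-> DROP -c-> INIT  → end INIT, accepted
w3: Trace: HALT -c-> DROP -c-> INIT -a-> INIT -a-> INIT  → end INIT, accepted
w4: Trace: HALT -b-> HALT -a-> HALT -a-> HALT  → end HALT, rejected
w5: Trace: HALT -c-> DROP -a-> HALT -a-> HALT  → end HALT, rejected

2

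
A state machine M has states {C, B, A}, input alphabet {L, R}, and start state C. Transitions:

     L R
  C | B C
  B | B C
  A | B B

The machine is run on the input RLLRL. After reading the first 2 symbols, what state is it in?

Trace: C -R-> C -L-> B
After 2 symbols: B.

B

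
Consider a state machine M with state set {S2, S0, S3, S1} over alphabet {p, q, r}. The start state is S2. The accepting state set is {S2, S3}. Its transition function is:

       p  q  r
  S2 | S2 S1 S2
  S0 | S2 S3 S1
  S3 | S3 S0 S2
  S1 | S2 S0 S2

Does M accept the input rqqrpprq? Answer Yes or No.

No

start at S2
read 'r': S2 → S2
read 'q': S2 → S1
read 'q': S1 → S0
read 'r': S0 → S1
read 'p': S1 → S2
read 'p': S2 → S2
read 'r': S2 → S2
read 'q': S2 → S1
End state S1 is not accepting.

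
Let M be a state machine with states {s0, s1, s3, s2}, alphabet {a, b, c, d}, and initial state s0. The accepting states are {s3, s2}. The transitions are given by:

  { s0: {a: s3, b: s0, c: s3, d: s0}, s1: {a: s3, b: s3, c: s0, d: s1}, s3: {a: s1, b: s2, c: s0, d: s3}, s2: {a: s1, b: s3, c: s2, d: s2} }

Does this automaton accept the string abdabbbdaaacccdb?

No

s0 → s3 → s2 → s2 → s1 → s3 → s2 → s3 → s3 → s1 → s3 → s1 → s0 → s3 → s0 → s0 → s0
End state s0 is not accepting.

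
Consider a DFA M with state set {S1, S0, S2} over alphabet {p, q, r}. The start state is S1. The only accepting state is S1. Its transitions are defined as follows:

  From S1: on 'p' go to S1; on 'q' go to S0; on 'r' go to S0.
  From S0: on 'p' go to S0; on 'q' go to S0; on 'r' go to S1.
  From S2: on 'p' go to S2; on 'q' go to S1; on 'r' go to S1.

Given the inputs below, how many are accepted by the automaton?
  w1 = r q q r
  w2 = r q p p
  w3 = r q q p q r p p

w1: S1 → S0 → S0 → S0 → S1  → end S1, accepted
w2: S1 → S0 → S0 → S0 → S0  → end S0, rejected
w3: S1 → S0 → S0 → S0 → S0 → S0 → S1 → S1 → S1  → end S1, accepted

2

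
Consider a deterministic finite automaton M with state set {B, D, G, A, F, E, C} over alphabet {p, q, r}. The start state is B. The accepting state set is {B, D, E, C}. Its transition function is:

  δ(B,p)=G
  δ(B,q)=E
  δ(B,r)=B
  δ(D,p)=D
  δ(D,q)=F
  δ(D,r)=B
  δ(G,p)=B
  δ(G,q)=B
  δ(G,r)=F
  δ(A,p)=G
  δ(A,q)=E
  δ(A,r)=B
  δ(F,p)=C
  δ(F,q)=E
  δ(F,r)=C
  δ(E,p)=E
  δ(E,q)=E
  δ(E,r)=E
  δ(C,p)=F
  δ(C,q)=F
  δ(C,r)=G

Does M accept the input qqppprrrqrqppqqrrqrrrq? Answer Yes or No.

B → E → E → E → E → E → E → E → E → E → E → E → E → E → E → E → E → E → E → E → E → E → E
End state E is accepting.

Yes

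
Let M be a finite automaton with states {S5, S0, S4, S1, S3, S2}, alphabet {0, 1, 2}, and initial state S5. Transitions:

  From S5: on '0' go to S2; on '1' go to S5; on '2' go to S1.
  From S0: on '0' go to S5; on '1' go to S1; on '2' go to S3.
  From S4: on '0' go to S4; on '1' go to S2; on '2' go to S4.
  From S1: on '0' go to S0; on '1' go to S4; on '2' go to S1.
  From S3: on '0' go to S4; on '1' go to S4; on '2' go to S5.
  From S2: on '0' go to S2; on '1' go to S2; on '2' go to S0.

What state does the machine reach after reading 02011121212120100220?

S5 → S2 → S0 → S5 → S5 → S5 → S5 → S1 → S4 → S4 → S2 → S0 → S1 → S1 → S0 → S1 → S0 → S5 → S1 → S1 → S0

S0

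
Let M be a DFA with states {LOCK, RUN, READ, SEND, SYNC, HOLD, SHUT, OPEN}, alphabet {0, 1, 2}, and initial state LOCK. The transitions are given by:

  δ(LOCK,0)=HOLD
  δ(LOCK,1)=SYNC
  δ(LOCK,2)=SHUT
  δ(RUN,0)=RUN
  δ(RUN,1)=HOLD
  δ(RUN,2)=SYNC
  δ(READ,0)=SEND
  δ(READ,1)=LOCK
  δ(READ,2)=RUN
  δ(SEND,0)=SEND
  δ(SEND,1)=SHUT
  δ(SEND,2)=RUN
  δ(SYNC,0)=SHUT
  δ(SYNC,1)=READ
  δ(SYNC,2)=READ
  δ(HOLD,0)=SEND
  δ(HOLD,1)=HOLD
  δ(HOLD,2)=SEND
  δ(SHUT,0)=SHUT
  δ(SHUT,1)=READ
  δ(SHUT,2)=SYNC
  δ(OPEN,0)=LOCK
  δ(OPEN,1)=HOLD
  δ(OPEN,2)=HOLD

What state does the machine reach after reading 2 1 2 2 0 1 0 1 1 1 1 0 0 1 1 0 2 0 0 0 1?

Trace: LOCK -2-> SHUT -1-> READ -2-> RUN -2-> SYNC -0-> SHUT -1-> READ -0-> SEND -1-> SHUT -1-> READ -1-> LOCK -1-> SYNC -0-> SHUT -0-> SHUT -1-> READ -1-> LOCK -0-> HOLD -2-> SEND -0-> SEND -0-> SEND -0-> SEND -1-> SHUT

SHUT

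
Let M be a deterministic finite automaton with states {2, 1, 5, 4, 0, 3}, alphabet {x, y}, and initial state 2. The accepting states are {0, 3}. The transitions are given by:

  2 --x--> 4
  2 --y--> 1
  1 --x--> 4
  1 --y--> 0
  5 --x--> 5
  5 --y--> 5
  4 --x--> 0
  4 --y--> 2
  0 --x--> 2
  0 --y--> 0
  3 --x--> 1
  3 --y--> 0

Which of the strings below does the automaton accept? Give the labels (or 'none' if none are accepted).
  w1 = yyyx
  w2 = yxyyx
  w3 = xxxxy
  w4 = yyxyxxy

w4

w1: Trace: 2 -y-> 1 -y-> 0 -y-> 0 -x-> 2  → end 2, rejected
w2: Trace: 2 -y-> 1 -x-> 4 -y-> 2 -y-> 1 -x-> 4  → end 4, rejected
w3: Trace: 2 -x-> 4 -x-> 0 -x-> 2 -x-> 4 -y-> 2  → end 2, rejected
w4: Trace: 2 -y-> 1 -y-> 0 -x-> 2 -y-> 1 -x-> 4 -x-> 0 -y-> 0  → end 0, accepted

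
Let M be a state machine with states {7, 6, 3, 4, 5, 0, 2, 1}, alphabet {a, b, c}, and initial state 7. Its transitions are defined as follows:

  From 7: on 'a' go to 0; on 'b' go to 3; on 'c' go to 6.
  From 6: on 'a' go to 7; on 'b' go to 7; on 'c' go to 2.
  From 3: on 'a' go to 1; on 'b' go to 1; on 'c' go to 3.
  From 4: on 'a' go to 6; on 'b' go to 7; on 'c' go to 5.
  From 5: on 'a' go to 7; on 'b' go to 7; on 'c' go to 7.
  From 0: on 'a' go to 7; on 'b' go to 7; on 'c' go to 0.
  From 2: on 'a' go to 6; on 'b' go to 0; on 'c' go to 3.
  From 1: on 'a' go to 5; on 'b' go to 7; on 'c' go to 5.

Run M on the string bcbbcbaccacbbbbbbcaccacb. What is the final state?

0

Trace: 7 -b-> 3 -c-> 3 -b-> 1 -b-> 7 -c-> 6 -b-> 7 -a-> 0 -c-> 0 -c-> 0 -a-> 7 -c-> 6 -b-> 7 -b-> 3 -b-> 1 -b-> 7 -b-> 3 -b-> 1 -c-> 5 -a-> 7 -c-> 6 -c-> 2 -a-> 6 -c-> 2 -b-> 0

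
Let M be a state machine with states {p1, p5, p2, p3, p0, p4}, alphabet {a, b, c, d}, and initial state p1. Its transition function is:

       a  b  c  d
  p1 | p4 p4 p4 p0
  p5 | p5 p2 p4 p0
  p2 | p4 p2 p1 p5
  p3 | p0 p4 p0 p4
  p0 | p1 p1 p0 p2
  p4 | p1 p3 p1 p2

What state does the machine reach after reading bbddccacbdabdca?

p1 → p4 → p3 → p4 → p2 → p1 → p4 → p1 → p4 → p3 → p4 → p1 → p4 → p2 → p1 → p4

p4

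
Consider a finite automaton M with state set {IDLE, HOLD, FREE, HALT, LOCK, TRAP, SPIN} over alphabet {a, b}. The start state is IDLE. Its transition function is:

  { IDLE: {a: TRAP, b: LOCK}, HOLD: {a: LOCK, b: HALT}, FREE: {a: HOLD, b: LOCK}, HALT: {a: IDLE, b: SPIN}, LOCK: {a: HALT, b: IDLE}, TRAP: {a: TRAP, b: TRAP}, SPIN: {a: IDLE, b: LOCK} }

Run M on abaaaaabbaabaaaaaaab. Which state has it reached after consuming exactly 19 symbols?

Trace: IDLE -a-> TRAP -b-> TRAP -a-> TRAP -a-> TRAP -a-> TRAP -a-> TRAP -a-> TRAP -b-> TRAP -b-> TRAP -a-> TRAP -a-> TRAP -b-> TRAP -a-> TRAP -a-> TRAP -a-> TRAP -a-> TRAP -a-> TRAP -a-> TRAP -a-> TRAP
After 19 symbols: TRAP.

TRAP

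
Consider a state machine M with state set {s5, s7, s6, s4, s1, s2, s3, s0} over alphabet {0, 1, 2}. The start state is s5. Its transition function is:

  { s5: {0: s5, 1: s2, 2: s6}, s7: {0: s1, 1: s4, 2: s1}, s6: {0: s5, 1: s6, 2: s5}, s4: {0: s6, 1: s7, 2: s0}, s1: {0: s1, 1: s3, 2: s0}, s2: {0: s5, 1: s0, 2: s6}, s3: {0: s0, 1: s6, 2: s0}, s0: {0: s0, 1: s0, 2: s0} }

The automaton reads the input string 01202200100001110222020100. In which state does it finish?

s0

Trace: s5 -0-> s5 -1-> s2 -2-> s6 -0-> s5 -2-> s6 -2-> s5 -0-> s5 -0-> s5 -1-> s2 -0-> s5 -0-> s5 -0-> s5 -0-> s5 -1-> s2 -1-> s0 -1-> s0 -0-> s0 -2-> s0 -2-> s0 -2-> s0 -0-> s0 -2-> s0 -0-> s0 -1-> s0 -0-> s0 -0-> s0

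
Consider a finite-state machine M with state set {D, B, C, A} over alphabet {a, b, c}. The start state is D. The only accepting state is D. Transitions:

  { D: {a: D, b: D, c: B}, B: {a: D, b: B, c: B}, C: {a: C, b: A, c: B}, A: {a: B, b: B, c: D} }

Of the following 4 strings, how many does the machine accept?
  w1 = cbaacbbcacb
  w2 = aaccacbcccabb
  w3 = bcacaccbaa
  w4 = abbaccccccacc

2

w1:
  start at D
  read 'c': D → B
  read 'b': B → B
  read 'a': B → D
  read 'a': D → D
  read 'c': D → B
  read 'b': B → B
  read 'b': B → B
  read 'c': B → B
  read 'a': B → D
  read 'c': D → B
  read 'b': B → B
  end B, rejected
w2:
  start at D
  read 'a': D → D
  read 'a': D → D
  read 'c': D → B
  read 'c': B → B
  read 'a': B → D
  read 'c': D → B
  read 'b': B → B
  read 'c': B → B
  read 'c': B → B
  read 'c': B → B
  read 'a': B → D
  read 'b': D → D
  read 'b': D → D
  end D, accepted
w3:
  start at D
  read 'b': D → D
  read 'c': D → B
  read 'a': B → D
  read 'c': D → B
  read 'a': B → D
  read 'c': D → B
  read 'c': B → B
  read 'b': B → B
  read 'a': B → D
  read 'a': D → D
  end D, accepted
w4:
  start at D
  read 'a': D → D
  read 'b': D → D
  read 'b': D → D
  read 'a': D → D
  read 'c': D → B
  read 'c': B → B
  read 'c': B → B
  read 'c': B → B
  read 'c': B → B
  read 'c': B → B
  read 'a': B → D
  read 'c': D → B
  read 'c': B → B
  end B, rejected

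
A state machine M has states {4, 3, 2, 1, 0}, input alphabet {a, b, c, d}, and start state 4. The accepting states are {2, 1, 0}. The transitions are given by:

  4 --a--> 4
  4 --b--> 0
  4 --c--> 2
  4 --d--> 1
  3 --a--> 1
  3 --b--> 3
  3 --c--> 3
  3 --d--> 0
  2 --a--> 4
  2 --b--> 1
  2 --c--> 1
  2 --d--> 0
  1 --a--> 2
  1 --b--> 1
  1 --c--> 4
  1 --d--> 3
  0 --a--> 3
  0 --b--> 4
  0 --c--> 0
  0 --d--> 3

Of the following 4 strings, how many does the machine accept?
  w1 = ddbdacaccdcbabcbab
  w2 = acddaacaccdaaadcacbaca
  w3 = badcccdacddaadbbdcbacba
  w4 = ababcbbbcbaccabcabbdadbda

3

w1: Trace: 4 -d-> 1 -d-> 3 -b-> 3 -d-> 0 -a-> 3 -c-> 3 -a-> 1 -c-> 4 -c-> 2 -d-> 0 -c-> 0 -b-> 4 -a-> 4 -b-> 0 -c-> 0 -b-> 4 -a-> 4 -b-> 0  → end 0, accepted
w2: Trace: 4 -a-> 4 -c-> 2 -d-> 0 -d-> 3 -a-> 1 -a-> 2 -c-> 1 -a-> 2 -c-> 1 -c-> 4 -d-> 1 -a-> 2 -a-> 4 -a-> 4 -d-> 1 -c-> 4 -a-> 4 -c-> 2 -b-> 1 -a-> 2 -c-> 1 -a-> 2  → end 2, accepted
w3: Trace: 4 -b-> 0 -a-> 3 -d-> 0 -c-> 0 -c-> 0 -c-> 0 -d-> 3 -a-> 1 -c-> 4 -d-> 1 -d-> 3 -a-> 1 -a-> 2 -d-> 0 -b-> 4 -b-> 0 -d-> 3 -c-> 3 -b-> 3 -a-> 1 -c-> 4 -b-> 0 -a-> 3  → end 3, rejected
w4: Trace: 4 -a-> 4 -b-> 0 -a-> 3 -b-> 3 -c-> 3 -b-> 3 -b-> 3 -b-> 3 -c-> 3 -b-> 3 -a-> 1 -c-> 4 -c-> 2 -a-> 4 -b-> 0 -c-> 0 -a-> 3 -b-> 3 -b-> 3 -d-> 0 -a-> 3 -d-> 0 -b-> 4 -d-> 1 -a-> 2  → end 2, accepted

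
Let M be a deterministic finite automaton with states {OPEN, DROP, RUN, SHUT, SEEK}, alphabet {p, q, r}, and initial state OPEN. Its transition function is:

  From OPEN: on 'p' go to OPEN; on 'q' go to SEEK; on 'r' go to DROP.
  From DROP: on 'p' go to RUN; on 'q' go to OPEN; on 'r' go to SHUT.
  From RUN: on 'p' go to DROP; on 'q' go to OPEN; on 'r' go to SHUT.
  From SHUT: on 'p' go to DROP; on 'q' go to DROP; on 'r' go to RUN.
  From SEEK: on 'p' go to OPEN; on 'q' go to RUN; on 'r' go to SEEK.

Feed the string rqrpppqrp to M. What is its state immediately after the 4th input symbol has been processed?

Trace: OPEN -r-> DROP -q-> OPEN -r-> DROP -p-> RUN
After 4 symbols: RUN.

RUN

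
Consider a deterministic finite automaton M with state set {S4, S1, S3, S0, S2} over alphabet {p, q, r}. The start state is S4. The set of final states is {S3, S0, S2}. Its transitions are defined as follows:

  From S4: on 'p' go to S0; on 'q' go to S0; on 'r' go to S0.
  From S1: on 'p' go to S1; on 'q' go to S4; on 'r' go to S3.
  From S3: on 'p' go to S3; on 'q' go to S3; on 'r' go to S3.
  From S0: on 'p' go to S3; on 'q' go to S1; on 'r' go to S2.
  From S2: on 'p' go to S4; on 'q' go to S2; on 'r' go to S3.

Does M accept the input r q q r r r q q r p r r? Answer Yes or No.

S4 → S0 → S1 → S4 → S0 → S2 → S3 → S3 → S3 → S3 → S3 → S3 → S3
End state S3 is accepting.

Yes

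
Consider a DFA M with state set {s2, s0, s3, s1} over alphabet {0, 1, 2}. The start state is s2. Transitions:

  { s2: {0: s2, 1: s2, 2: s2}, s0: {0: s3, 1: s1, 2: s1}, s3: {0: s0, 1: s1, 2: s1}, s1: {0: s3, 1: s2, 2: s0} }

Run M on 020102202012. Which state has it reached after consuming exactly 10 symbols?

s2

s2 → s2 → s2 → s2 → s2 → s2 → s2 → s2 → s2 → s2 → s2
After 10 symbols: s2.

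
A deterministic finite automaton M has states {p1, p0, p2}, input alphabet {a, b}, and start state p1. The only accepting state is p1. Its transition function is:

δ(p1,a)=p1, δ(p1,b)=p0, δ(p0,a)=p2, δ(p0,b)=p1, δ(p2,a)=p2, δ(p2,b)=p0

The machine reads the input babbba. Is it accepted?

No

start at p1
read 'b': p1 → p0
read 'a': p0 → p2
read 'b': p2 → p0
read 'b': p0 → p1
read 'b': p1 → p0
read 'a': p0 → p2
End state p2 is not accepting.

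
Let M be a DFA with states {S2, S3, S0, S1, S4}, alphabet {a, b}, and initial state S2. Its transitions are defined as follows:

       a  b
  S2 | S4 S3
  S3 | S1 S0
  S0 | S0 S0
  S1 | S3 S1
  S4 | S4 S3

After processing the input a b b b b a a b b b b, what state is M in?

S0

Trace: S2 -a-> S4 -b-> S3 -b-> S0 -b-> S0 -b-> S0 -a-> S0 -a-> S0 -b-> S0 -b-> S0 -b-> S0 -b-> S0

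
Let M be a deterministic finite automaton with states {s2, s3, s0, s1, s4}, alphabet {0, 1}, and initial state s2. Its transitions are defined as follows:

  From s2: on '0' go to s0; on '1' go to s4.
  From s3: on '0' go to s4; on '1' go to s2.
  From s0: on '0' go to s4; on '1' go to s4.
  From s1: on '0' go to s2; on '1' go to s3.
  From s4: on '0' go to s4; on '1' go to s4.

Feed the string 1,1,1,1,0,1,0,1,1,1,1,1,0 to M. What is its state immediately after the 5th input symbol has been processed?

s2 → s4 → s4 → s4 → s4 → s4
After 5 symbols: s4.

s4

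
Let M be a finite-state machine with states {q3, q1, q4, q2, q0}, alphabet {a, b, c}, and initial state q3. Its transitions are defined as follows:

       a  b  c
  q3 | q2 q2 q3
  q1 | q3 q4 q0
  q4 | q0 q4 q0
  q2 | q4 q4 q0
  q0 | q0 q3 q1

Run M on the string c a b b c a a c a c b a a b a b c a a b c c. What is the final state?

q3

q3 → q3 → q2 → q4 → q4 → q0 → q0 → q0 → q1 → q3 → q3 → q2 → q4 → q0 → q3 → q2 → q4 → q0 → q0 → q0 → q3 → q3 → q3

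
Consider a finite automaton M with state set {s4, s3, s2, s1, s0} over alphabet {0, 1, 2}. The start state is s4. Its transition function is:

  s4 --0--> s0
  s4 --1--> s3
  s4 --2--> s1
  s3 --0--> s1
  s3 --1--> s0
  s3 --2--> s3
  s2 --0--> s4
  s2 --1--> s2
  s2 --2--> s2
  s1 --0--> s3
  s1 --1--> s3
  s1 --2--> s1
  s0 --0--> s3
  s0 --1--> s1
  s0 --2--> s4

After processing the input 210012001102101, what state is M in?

start at s4
read '2': s4 → s1
read '1': s1 → s3
read '0': s3 → s1
read '0': s1 → s3
read '1': s3 → s0
read '2': s0 → s4
read '0': s4 → s0
read '0': s0 → s3
read '1': s3 → s0
read '1': s0 → s1
read '0': s1 → s3
read '2': s3 → s3
read '1': s3 → s0
read '0': s0 → s3
read '1': s3 → s0

s0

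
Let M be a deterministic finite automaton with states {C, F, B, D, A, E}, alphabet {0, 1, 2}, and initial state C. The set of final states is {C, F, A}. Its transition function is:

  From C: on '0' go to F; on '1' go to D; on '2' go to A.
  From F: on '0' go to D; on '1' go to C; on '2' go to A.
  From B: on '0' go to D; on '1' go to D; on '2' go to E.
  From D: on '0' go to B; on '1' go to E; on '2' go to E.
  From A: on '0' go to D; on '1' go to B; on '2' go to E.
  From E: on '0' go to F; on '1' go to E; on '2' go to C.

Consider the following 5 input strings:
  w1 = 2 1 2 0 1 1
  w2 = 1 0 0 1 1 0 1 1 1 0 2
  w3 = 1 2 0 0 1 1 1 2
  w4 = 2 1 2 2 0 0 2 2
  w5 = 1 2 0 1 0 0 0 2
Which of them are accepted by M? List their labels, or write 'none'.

w1:
  start at C
  read '2': C → A
  read '1': A → B
  read '2': B → E
  read '0': E → F
  read '1': F → C
  read '1': C → D
  end D, rejected
w2:
  start at C
  read '1': C → D
  read '0': D → B
  read '0': B → D
  read '1': D → E
  read '1': E → E
  read '0': E → F
  read '1': F → C
  read '1': C → D
  read '1': D → E
  read '0': E → F
  read '2': F → A
  end A, accepted
w3:
  start at C
  read '1': C → D
  read '2': D → E
  read '0': E → F
  read '0': F → D
  read '1': D → E
  read '1': E → E
  read '1': E → E
  read '2': E → C
  end C, accepted
w4:
  start at C
  read '2': C → A
  read '1': A → B
  read '2': B → E
  read '2': E → C
  read '0': C → F
  read '0': F → D
  read '2': D → E
  read '2': E → C
  end C, accepted
w5:
  start at C
  read '1': C → D
  read '2': D → E
  read '0': E → F
  read '1': F → C
  read '0': C → F
  read '0': F → D
  read '0': D → B
  read '2': B → E
  end E, rejected

w2, w3, w4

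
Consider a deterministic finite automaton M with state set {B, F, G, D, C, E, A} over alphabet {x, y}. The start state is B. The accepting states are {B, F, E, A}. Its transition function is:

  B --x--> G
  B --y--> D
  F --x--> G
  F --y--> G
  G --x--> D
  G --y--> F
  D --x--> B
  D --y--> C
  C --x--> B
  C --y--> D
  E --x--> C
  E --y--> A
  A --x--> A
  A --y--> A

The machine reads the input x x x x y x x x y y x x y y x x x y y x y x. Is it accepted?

Yes

start at B
read 'x': B → G
read 'x': G → D
read 'x': D → B
read 'x': B → G
read 'y': G → F
read 'x': F → G
read 'x': G → D
read 'x': D → B
read 'y': B → D
read 'y': D → C
read 'x': C → B
read 'x': B → G
read 'y': G → F
read 'y': F → G
read 'x': G → D
read 'x': D → B
read 'x': B → G
read 'y': G → F
read 'y': F → G
read 'x': G → D
read 'y': D → C
read 'x': C → B
End state B is accepting.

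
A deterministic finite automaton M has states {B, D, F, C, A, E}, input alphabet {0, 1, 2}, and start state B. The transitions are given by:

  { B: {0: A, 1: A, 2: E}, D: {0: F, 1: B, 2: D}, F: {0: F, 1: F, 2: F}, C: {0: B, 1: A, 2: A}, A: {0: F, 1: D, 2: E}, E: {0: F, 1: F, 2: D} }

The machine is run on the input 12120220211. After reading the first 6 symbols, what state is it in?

F

Trace: B -1-> A -2-> E -1-> F -2-> F -0-> F -2-> F
After 6 symbols: F.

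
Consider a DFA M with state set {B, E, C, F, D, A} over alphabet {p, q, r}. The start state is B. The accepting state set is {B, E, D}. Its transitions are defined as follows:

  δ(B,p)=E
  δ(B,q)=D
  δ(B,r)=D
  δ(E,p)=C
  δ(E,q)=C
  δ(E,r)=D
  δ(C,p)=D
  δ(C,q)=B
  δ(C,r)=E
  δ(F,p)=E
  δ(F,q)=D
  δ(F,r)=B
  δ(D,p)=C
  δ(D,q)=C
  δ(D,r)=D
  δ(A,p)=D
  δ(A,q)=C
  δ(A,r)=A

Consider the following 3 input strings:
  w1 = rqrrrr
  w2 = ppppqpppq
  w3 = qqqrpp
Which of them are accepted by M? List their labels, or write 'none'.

w1, w3

w1: Trace: B -r-> D -q-> C -r-> E -r-> D -r-> D -r-> D  → end D, accepted
w2: Trace: B -p-> E -p-> C -p-> D -p-> C -q-> B -p-> E -p-> C -p-> D -q-> C  → end C, rejected
w3: Trace: B -q-> D -q-> C -q-> B -r-> D -p-> C -p-> D  → end D, accepted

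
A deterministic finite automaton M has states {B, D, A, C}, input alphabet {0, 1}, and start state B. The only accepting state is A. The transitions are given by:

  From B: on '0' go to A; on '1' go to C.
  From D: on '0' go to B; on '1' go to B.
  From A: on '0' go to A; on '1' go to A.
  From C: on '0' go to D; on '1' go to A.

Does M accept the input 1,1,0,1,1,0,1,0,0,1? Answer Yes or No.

Yes

B → C → A → A → A → A → A → A → A → A → A
End state A is accepting.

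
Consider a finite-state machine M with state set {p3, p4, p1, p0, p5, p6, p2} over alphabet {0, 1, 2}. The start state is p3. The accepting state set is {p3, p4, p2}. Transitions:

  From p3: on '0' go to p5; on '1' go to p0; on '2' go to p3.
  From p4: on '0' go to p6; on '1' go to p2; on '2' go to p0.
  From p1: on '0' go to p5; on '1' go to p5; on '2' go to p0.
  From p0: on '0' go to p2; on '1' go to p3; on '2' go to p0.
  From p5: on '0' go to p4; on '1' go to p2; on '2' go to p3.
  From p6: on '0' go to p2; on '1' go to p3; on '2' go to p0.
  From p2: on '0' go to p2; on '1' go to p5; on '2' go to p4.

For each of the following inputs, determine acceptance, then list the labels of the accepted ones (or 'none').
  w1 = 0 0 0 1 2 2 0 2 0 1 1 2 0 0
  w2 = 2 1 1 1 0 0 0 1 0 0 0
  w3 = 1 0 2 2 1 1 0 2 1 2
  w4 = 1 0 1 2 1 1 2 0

w1: Trace: p3 -0-> p5 -0-> p4 -0-> p6 -1-> p3 -2-> p3 -2-> p3 -0-> p5 -2-> p3 -0-> p5 -1-> p2 -1-> p5 -2-> p3 -0-> p5 -0-> p4  → end p4, accepted
w2: Trace: p3 -2-> p3 -1-> p0 -1-> p3 -1-> p0 -0-> p2 -0-> p2 -0-> p2 -1-> p5 -0-> p4 -0-> p6 -0-> p2  → end p2, accepted
w3: Trace: p3 -1-> p0 -0-> p2 -2-> p4 -2-> p0 -1-> p3 -1-> p0 -0-> p2 -2-> p4 -1-> p2 -2-> p4  → end p4, accepted
w4: Trace: p3 -1-> p0 -0-> p2 -1-> p5 -2-> p3 -1-> p0 -1-> p3 -2-> p3 -0-> p5  → end p5, rejected

w1, w2, w3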